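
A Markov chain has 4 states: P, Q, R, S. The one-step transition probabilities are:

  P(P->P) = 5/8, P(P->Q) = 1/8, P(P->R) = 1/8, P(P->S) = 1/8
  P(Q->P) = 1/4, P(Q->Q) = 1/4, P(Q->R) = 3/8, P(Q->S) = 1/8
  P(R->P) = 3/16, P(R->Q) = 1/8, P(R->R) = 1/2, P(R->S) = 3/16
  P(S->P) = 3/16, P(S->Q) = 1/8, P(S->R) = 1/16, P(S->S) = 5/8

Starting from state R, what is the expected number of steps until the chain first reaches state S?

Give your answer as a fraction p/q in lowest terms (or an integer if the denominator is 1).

Answer: 504/79

Derivation:
Let h_i = expected steps to first reach S from state i.
Boundary: h_S = 0.
First-step equations for the other states:
  h_P = 1 + 5/8*h_P + 1/8*h_Q + 1/8*h_R + 1/8*h_S
  h_Q = 1 + 1/4*h_P + 1/4*h_Q + 3/8*h_R + 1/8*h_S
  h_R = 1 + 3/16*h_P + 1/8*h_Q + 1/2*h_R + 3/16*h_S

Substituting h_S = 0 and rearranging gives the linear system (I - Q) h = 1:
  [3/8, -1/8, -1/8] . (h_P, h_Q, h_R) = 1
  [-1/4, 3/4, -3/8] . (h_P, h_Q, h_R) = 1
  [-3/16, -1/8, 1/2] . (h_P, h_Q, h_R) = 1

Solving yields:
  h_P = 560/79
  h_Q = 544/79
  h_R = 504/79

Starting state is R, so the expected hitting time is h_R = 504/79.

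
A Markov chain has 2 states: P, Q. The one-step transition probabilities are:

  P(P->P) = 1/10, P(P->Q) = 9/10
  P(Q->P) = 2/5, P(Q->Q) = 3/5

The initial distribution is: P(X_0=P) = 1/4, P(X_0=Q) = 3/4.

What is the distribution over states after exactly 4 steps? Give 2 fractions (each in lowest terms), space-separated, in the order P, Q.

Propagating the distribution step by step (d_{t+1} = d_t * P):
d_0 = (P=1/4, Q=3/4)
  d_1[P] = 1/4*1/10 + 3/4*2/5 = 13/40
  d_1[Q] = 1/4*9/10 + 3/4*3/5 = 27/40
d_1 = (P=13/40, Q=27/40)
  d_2[P] = 13/40*1/10 + 27/40*2/5 = 121/400
  d_2[Q] = 13/40*9/10 + 27/40*3/5 = 279/400
d_2 = (P=121/400, Q=279/400)
  d_3[P] = 121/400*1/10 + 279/400*2/5 = 1237/4000
  d_3[Q] = 121/400*9/10 + 279/400*3/5 = 2763/4000
d_3 = (P=1237/4000, Q=2763/4000)
  d_4[P] = 1237/4000*1/10 + 2763/4000*2/5 = 12289/40000
  d_4[Q] = 1237/4000*9/10 + 2763/4000*3/5 = 27711/40000
d_4 = (P=12289/40000, Q=27711/40000)

Answer: 12289/40000 27711/40000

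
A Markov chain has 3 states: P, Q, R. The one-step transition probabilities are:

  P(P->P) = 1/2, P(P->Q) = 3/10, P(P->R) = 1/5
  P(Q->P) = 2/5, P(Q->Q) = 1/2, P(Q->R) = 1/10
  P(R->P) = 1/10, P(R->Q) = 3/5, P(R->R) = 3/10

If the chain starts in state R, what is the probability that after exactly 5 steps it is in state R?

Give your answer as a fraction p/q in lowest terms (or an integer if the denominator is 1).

Computing P^5 by repeated multiplication:
P^1 =
  P: [1/2, 3/10, 1/5]
  Q: [2/5, 1/2, 1/10]
  R: [1/10, 3/5, 3/10]
P^2 =
  P: [39/100, 21/50, 19/100]
  Q: [41/100, 43/100, 4/25]
  R: [8/25, 51/100, 17/100]
P^3 =
  P: [191/500, 441/1000, 177/1000]
  Q: [393/1000, 217/500, 173/1000]
  R: [381/1000, 453/1000, 83/500]
P^4 =
  P: [3851/10000, 4413/10000, 217/1250]
  Q: [1937/5000, 4387/10000, 1739/10000]
  R: [3883/10000, 1101/2500, 1713/10000]
P^5 =
  P: [38643/100000, 22017/50000, 17323/100000]
  Q: [38657/100000, 43991/100000, 2169/12500]
  R: [4843/12500, 43947/100000, 17309/100000]

(P^5)[R -> R] = 17309/100000

Answer: 17309/100000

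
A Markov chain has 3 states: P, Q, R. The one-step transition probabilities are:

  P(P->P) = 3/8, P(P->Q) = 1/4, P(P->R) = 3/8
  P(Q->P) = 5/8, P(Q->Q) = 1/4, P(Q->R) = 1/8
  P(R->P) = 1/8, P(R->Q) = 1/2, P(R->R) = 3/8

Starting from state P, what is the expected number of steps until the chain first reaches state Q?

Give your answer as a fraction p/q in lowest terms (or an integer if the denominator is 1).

Let h_i = expected steps to first reach Q from state i.
Boundary: h_Q = 0.
First-step equations for the other states:
  h_P = 1 + 3/8*h_P + 1/4*h_Q + 3/8*h_R
  h_R = 1 + 1/8*h_P + 1/2*h_Q + 3/8*h_R

Substituting h_Q = 0 and rearranging gives the linear system (I - Q) h = 1:
  [5/8, -3/8] . (h_P, h_R) = 1
  [-1/8, 5/8] . (h_P, h_R) = 1

Solving yields:
  h_P = 32/11
  h_R = 24/11

Starting state is P, so the expected hitting time is h_P = 32/11.

Answer: 32/11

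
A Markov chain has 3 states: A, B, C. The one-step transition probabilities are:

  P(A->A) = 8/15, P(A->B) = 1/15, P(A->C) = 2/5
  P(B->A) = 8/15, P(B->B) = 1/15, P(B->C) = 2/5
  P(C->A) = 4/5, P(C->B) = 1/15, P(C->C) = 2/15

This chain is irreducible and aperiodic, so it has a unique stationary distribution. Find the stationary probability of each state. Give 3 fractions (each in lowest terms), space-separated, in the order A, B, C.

Answer: 176/285 1/15 6/19

Derivation:
The stationary distribution satisfies pi = pi * P, i.e.:
  pi_A = 8/15*pi_A + 8/15*pi_B + 4/5*pi_C
  pi_B = 1/15*pi_A + 1/15*pi_B + 1/15*pi_C
  pi_C = 2/5*pi_A + 2/5*pi_B + 2/15*pi_C
with normalization: pi_A + pi_B + pi_C = 1.

Using the first 2 balance equations plus normalization, the linear system A*pi = b is:
  [-7/15, 8/15, 4/5] . pi = 0
  [1/15, -14/15, 1/15] . pi = 0
  [1, 1, 1] . pi = 1

Solving yields:
  pi_A = 176/285
  pi_B = 1/15
  pi_C = 6/19

Verification (pi * P):
  176/285*8/15 + 1/15*8/15 + 6/19*4/5 = 176/285 = pi_A  (ok)
  176/285*1/15 + 1/15*1/15 + 6/19*1/15 = 1/15 = pi_B  (ok)
  176/285*2/5 + 1/15*2/5 + 6/19*2/15 = 6/19 = pi_C  (ok)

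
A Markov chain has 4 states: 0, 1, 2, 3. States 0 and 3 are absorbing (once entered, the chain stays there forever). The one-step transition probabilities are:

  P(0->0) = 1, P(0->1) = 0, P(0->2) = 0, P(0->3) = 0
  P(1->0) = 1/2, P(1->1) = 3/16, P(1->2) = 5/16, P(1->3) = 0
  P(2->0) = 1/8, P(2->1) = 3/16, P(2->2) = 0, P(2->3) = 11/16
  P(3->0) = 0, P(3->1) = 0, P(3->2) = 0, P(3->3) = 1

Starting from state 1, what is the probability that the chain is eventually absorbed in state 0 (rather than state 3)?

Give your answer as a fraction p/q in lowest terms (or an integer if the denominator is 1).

Let a_i = P(absorbed in 0 | start in state i).
Boundary conditions: a_0 = 1, a_3 = 0.
For each transient state i, a_i = sum_j P(i->j) * a_j:
  a_1 = 1/2*a_0 + 3/16*a_1 + 5/16*a_2 + 0*a_3
  a_2 = 1/8*a_0 + 3/16*a_1 + 0*a_2 + 11/16*a_3

Substituting a_0 = 1 and a_3 = 0, rearrange to (I - Q) a = r where r[i] = P(i -> 0):
  [13/16, -5/16] . (a_1, a_2) = 1/2
  [-3/16, 1] . (a_1, a_2) = 1/8

Solving yields:
  a_1 = 138/193
  a_2 = 50/193

Starting state is 1, so the absorption probability is a_1 = 138/193.

Answer: 138/193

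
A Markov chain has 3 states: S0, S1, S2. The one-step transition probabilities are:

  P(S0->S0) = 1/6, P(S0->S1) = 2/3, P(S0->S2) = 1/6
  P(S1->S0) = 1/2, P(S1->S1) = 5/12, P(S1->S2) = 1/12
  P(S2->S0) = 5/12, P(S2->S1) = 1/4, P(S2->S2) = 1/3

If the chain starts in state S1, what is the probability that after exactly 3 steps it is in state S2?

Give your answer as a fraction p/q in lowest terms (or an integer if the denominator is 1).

Answer: 127/864

Derivation:
Computing P^3 by repeated multiplication:
P^1 =
  S0: [1/6, 2/3, 1/6]
  S1: [1/2, 5/12, 1/12]
  S2: [5/12, 1/4, 1/3]
P^2 =
  S0: [31/72, 31/72, 5/36]
  S1: [47/144, 19/36, 7/48]
  S2: [1/3, 67/144, 29/144]
P^3 =
  S0: [149/432, 433/864, 133/864]
  S1: [655/1728, 91/192, 127/864]
  S2: [643/1728, 403/864, 31/192]

(P^3)[S1 -> S2] = 127/864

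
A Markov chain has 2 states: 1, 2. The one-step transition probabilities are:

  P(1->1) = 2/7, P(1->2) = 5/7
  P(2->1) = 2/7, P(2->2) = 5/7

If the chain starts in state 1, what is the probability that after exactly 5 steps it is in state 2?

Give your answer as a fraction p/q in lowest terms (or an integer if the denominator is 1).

Computing P^5 by repeated multiplication:
P^1 =
  1: [2/7, 5/7]
  2: [2/7, 5/7]
P^2 =
  1: [2/7, 5/7]
  2: [2/7, 5/7]
P^3 =
  1: [2/7, 5/7]
  2: [2/7, 5/7]
P^4 =
  1: [2/7, 5/7]
  2: [2/7, 5/7]
P^5 =
  1: [2/7, 5/7]
  2: [2/7, 5/7]

(P^5)[1 -> 2] = 5/7

Answer: 5/7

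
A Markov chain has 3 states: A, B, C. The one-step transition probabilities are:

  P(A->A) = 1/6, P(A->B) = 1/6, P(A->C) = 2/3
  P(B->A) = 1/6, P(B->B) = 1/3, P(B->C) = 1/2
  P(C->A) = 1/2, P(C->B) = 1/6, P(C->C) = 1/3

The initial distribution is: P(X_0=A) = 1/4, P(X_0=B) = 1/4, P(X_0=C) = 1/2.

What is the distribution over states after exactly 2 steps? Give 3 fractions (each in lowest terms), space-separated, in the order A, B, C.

Answer: 23/72 29/144 23/48

Derivation:
Propagating the distribution step by step (d_{t+1} = d_t * P):
d_0 = (A=1/4, B=1/4, C=1/2)
  d_1[A] = 1/4*1/6 + 1/4*1/6 + 1/2*1/2 = 1/3
  d_1[B] = 1/4*1/6 + 1/4*1/3 + 1/2*1/6 = 5/24
  d_1[C] = 1/4*2/3 + 1/4*1/2 + 1/2*1/3 = 11/24
d_1 = (A=1/3, B=5/24, C=11/24)
  d_2[A] = 1/3*1/6 + 5/24*1/6 + 11/24*1/2 = 23/72
  d_2[B] = 1/3*1/6 + 5/24*1/3 + 11/24*1/6 = 29/144
  d_2[C] = 1/3*2/3 + 5/24*1/2 + 11/24*1/3 = 23/48
d_2 = (A=23/72, B=29/144, C=23/48)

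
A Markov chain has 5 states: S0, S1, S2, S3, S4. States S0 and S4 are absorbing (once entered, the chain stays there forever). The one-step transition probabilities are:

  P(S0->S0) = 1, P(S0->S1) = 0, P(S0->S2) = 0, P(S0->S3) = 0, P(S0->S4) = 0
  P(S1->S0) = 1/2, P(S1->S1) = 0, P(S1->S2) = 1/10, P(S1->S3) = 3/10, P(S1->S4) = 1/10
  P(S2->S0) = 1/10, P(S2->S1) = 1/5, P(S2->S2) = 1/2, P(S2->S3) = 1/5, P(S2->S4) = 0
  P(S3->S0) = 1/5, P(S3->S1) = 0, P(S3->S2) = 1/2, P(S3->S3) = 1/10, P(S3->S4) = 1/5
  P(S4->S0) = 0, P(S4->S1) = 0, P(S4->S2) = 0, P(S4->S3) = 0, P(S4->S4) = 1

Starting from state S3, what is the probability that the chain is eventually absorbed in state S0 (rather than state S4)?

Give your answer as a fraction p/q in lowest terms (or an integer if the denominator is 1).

Let a_i = P(absorbed in S0 | start in state i).
Boundary conditions: a_S0 = 1, a_S4 = 0.
For each transient state i, a_i = sum_j P(i->j) * a_j:
  a_S1 = 1/2*a_S0 + 0*a_S1 + 1/10*a_S2 + 3/10*a_S3 + 1/10*a_S4
  a_S2 = 1/10*a_S0 + 1/5*a_S1 + 1/2*a_S2 + 1/5*a_S3 + 0*a_S4
  a_S3 = 1/5*a_S0 + 0*a_S1 + 1/2*a_S2 + 1/10*a_S3 + 1/5*a_S4

Substituting a_S0 = 1 and a_S4 = 0, rearrange to (I - Q) a = r where r[i] = P(i -> S0):
  [1, -1/10, -3/10] . (a_S1, a_S2, a_S3) = 1/2
  [-1/5, 1/2, -1/5] . (a_S1, a_S2, a_S3) = 1/10
  [0, -1/2, 9/10] . (a_S1, a_S2, a_S3) = 1/5

Solving yields:
  a_S1 = 233/302
  a_S2 = 116/151
  a_S3 = 98/151

Starting state is S3, so the absorption probability is a_S3 = 98/151.

Answer: 98/151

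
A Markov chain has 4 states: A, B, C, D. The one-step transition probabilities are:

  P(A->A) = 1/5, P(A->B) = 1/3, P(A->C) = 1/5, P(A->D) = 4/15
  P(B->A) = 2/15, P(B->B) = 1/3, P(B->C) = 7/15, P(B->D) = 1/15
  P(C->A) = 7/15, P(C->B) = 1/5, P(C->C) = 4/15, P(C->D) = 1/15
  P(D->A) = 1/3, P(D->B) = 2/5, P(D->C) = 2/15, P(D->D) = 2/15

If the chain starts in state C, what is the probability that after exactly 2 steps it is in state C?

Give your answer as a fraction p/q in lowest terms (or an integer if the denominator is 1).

Computing P^2 by repeated multiplication:
P^1 =
  A: [1/5, 1/3, 1/5, 4/15]
  B: [2/15, 1/3, 7/15, 1/15]
  C: [7/15, 1/5, 4/15, 1/15]
  D: [1/3, 2/5, 2/15, 2/15]
P^2 =
  A: [4/15, 73/225, 64/225, 28/225]
  B: [14/45, 62/225, 71/225, 22/225]
  C: [4/15, 68/225, 4/15, 37/225]
  D: [17/75, 73/225, 23/75, 32/225]

(P^2)[C -> C] = 4/15

Answer: 4/15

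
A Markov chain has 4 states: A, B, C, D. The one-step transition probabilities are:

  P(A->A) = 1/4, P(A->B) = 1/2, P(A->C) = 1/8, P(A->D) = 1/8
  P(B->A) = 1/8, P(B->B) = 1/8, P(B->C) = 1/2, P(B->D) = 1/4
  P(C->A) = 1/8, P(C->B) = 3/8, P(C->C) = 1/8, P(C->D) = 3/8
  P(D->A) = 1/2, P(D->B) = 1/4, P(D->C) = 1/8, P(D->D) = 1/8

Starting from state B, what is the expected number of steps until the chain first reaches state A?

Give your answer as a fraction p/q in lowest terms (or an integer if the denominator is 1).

Let h_i = expected steps to first reach A from state i.
Boundary: h_A = 0.
First-step equations for the other states:
  h_B = 1 + 1/8*h_A + 1/8*h_B + 1/2*h_C + 1/4*h_D
  h_C = 1 + 1/8*h_A + 3/8*h_B + 1/8*h_C + 3/8*h_D
  h_D = 1 + 1/2*h_A + 1/4*h_B + 1/8*h_C + 1/8*h_D

Substituting h_A = 0 and rearranging gives the linear system (I - Q) h = 1:
  [7/8, -1/2, -1/4] . (h_B, h_C, h_D) = 1
  [-3/8, 7/8, -3/8] . (h_B, h_C, h_D) = 1
  [-1/4, -1/8, 7/8] . (h_B, h_C, h_D) = 1

Solving yields:
  h_B = 68/15
  h_C = 22/5
  h_D = 46/15

Starting state is B, so the expected hitting time is h_B = 68/15.

Answer: 68/15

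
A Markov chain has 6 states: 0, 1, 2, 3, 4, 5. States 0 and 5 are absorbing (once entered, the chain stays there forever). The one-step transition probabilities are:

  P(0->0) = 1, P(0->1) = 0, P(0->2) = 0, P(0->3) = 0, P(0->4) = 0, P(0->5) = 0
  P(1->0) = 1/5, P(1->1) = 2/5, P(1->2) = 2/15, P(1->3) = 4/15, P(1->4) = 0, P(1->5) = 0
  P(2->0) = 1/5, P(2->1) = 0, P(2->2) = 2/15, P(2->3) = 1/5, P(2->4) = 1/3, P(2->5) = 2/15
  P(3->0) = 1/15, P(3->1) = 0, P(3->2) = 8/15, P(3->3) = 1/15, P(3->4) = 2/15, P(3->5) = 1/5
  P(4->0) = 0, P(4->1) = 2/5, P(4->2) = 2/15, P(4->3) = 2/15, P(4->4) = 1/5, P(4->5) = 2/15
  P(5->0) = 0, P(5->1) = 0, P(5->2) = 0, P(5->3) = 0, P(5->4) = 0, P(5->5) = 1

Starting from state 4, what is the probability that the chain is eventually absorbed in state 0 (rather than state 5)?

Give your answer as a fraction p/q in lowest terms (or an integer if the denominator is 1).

Let a_i = P(absorbed in 0 | start in state i).
Boundary conditions: a_0 = 1, a_5 = 0.
For each transient state i, a_i = sum_j P(i->j) * a_j:
  a_1 = 1/5*a_0 + 2/5*a_1 + 2/15*a_2 + 4/15*a_3 + 0*a_4 + 0*a_5
  a_2 = 1/5*a_0 + 0*a_1 + 2/15*a_2 + 1/5*a_3 + 1/3*a_4 + 2/15*a_5
  a_3 = 1/15*a_0 + 0*a_1 + 8/15*a_2 + 1/15*a_3 + 2/15*a_4 + 1/5*a_5
  a_4 = 0*a_0 + 2/5*a_1 + 2/15*a_2 + 2/15*a_3 + 1/5*a_4 + 2/15*a_5

Substituting a_0 = 1 and a_5 = 0, rearrange to (I - Q) a = r where r[i] = P(i -> 0):
  [3/5, -2/15, -4/15, 0] . (a_1, a_2, a_3, a_4) = 1/5
  [0, 13/15, -1/5, -1/3] . (a_1, a_2, a_3, a_4) = 1/5
  [0, -8/15, 14/15, -2/15] . (a_1, a_2, a_3, a_4) = 1/15
  [-2/5, -2/15, -2/15, 4/5] . (a_1, a_2, a_3, a_4) = 0

Solving yields:
  a_1 = 148/231
  a_2 = 1031/2002
  a_3 = 79/182
  a_4 = 479/1001

Starting state is 4, so the absorption probability is a_4 = 479/1001.

Answer: 479/1001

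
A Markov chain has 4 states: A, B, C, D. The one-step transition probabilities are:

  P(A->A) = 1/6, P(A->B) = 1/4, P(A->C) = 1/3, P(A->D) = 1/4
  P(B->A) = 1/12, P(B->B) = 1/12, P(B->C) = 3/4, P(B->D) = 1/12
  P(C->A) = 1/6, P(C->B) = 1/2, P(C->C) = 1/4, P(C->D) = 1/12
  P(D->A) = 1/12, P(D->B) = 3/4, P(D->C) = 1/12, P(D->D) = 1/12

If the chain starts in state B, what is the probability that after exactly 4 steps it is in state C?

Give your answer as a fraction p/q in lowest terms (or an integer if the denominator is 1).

Computing P^4 by repeated multiplication:
P^1 =
  A: [1/6, 1/4, 1/3, 1/4]
  B: [1/12, 1/12, 3/4, 1/12]
  C: [1/6, 1/2, 1/4, 1/12]
  D: [1/12, 3/4, 1/12, 1/12]
P^2 =
  A: [1/8, 5/12, 25/72, 1/9]
  B: [11/72, 67/144, 41/144, 7/72]
  C: [17/144, 13/48, 1/2, 1/9]
  D: [7/72, 3/16, 89/144, 7/72]
P^3 =
  A: [53/432, 31/96, 389/864, 5/48]
  B: [23/192, 505/1728, 23/48, 47/432]
  C: [233/1728, 37/96, 217/576, 89/864]
  D: [247/1728, 27/64, 145/432, 43/432]
P^4 =
  A: [151/1152, 1247/3456, 131/324, 269/2592]
  B: [307/2304, 3893/10368, 8045/20736, 119/1152]
  C: [653/5184, 2291/6912, 3019/6912, 1097/10368]
  D: [2555/20736, 361/1152, 9461/20736, 1111/10368]

(P^4)[B -> C] = 8045/20736

Answer: 8045/20736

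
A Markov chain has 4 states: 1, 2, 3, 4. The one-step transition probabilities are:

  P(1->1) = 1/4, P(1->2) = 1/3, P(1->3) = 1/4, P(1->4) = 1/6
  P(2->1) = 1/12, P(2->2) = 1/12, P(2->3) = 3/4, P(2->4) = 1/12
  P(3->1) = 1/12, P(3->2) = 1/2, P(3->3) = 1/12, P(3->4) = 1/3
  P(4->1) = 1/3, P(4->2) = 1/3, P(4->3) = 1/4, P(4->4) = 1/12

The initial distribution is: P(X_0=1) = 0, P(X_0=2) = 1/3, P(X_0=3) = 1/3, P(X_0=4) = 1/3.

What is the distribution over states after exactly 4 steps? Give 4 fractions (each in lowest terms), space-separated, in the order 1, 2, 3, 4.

Propagating the distribution step by step (d_{t+1} = d_t * P):
d_0 = (1=0, 2=1/3, 3=1/3, 4=1/3)
  d_1[1] = 0*1/4 + 1/3*1/12 + 1/3*1/12 + 1/3*1/3 = 1/6
  d_1[2] = 0*1/3 + 1/3*1/12 + 1/3*1/2 + 1/3*1/3 = 11/36
  d_1[3] = 0*1/4 + 1/3*3/4 + 1/3*1/12 + 1/3*1/4 = 13/36
  d_1[4] = 0*1/6 + 1/3*1/12 + 1/3*1/3 + 1/3*1/12 = 1/6
d_1 = (1=1/6, 2=11/36, 3=13/36, 4=1/6)
  d_2[1] = 1/6*1/4 + 11/36*1/12 + 13/36*1/12 + 1/6*1/3 = 11/72
  d_2[2] = 1/6*1/3 + 11/36*1/12 + 13/36*1/2 + 1/6*1/3 = 137/432
  d_2[3] = 1/6*1/4 + 11/36*3/4 + 13/36*1/12 + 1/6*1/4 = 37/108
  d_2[4] = 1/6*1/6 + 11/36*1/12 + 13/36*1/3 + 1/6*1/12 = 3/16
d_2 = (1=11/72, 2=137/432, 3=37/108, 4=3/16)
  d_3[1] = 11/72*1/4 + 137/432*1/12 + 37/108*1/12 + 3/16*1/3 = 269/1728
  d_3[2] = 11/72*1/3 + 137/432*1/12 + 37/108*1/2 + 3/16*1/3 = 1613/5184
  d_3[3] = 11/72*1/4 + 137/432*3/4 + 37/108*1/12 + 3/16*1/4 = 911/2592
  d_3[4] = 11/72*1/6 + 137/432*1/12 + 37/108*1/3 + 3/16*1/12 = 157/864
d_3 = (1=269/1728, 2=1613/5184, 3=911/2592, 4=157/864)
  d_4[1] = 269/1728*1/4 + 1613/5184*1/12 + 911/2592*1/12 + 157/864*1/3 = 401/2592
  d_4[2] = 269/1728*1/3 + 1613/5184*1/12 + 911/2592*1/2 + 157/864*1/3 = 19541/62208
  d_4[3] = 269/1728*1/4 + 1613/5184*3/4 + 911/2592*1/12 + 157/864*1/4 = 10793/31104
  d_4[4] = 269/1728*1/6 + 1613/5184*1/12 + 911/2592*1/3 + 157/864*1/12 = 1273/6912
d_4 = (1=401/2592, 2=19541/62208, 3=10793/31104, 4=1273/6912)

Answer: 401/2592 19541/62208 10793/31104 1273/6912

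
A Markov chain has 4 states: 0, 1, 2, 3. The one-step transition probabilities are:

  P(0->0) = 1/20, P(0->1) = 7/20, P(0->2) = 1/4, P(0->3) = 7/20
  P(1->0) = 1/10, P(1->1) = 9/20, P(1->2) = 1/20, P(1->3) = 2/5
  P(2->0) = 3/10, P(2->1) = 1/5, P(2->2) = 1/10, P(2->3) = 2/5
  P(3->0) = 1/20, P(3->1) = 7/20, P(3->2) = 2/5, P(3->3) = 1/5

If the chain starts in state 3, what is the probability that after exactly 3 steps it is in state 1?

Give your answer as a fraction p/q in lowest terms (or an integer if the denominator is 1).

Answer: 9/25

Derivation:
Computing P^3 by repeated multiplication:
P^1 =
  0: [1/20, 7/20, 1/4, 7/20]
  1: [1/10, 9/20, 1/20, 2/5]
  2: [3/10, 1/5, 1/10, 2/5]
  3: [1/20, 7/20, 2/5, 1/5]
P^2 =
  0: [13/100, 139/400, 39/200, 131/400]
  1: [17/200, 31/80, 17/80, 63/200]
  2: [17/200, 71/200, 51/200, 61/200]
  3: [67/400, 13/40, 3/20, 143/400]
P^3 =
  0: [929/8000, 711/2000, 1603/8000, 41/125]
  1: [49/400, 571/1600, 1503/8000, 1331/4000]
  2: [263/2000, 1389/4000, 373/2000, 1339/4000]
  3: [83/800, 9/25, 1729/8000, 2561/8000]

(P^3)[3 -> 1] = 9/25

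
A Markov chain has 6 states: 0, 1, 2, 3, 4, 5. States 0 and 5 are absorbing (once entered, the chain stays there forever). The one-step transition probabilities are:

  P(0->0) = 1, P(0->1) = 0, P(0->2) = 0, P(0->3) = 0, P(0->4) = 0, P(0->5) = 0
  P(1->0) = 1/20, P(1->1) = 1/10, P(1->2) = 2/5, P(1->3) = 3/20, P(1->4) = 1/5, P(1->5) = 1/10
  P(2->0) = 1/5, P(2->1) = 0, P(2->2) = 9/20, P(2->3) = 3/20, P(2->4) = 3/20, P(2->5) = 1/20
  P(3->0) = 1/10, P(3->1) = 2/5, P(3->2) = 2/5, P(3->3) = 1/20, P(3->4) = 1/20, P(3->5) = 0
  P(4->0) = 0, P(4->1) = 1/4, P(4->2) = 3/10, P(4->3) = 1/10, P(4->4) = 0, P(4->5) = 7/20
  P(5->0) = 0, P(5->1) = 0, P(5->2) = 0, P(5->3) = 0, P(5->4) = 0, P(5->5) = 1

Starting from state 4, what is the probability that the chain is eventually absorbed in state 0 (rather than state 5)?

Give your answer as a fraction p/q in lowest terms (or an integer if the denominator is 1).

Answer: 5357/13961

Derivation:
Let a_i = P(absorbed in 0 | start in state i).
Boundary conditions: a_0 = 1, a_5 = 0.
For each transient state i, a_i = sum_j P(i->j) * a_j:
  a_1 = 1/20*a_0 + 1/10*a_1 + 2/5*a_2 + 3/20*a_3 + 1/5*a_4 + 1/10*a_5
  a_2 = 1/5*a_0 + 0*a_1 + 9/20*a_2 + 3/20*a_3 + 3/20*a_4 + 1/20*a_5
  a_3 = 1/10*a_0 + 2/5*a_1 + 2/5*a_2 + 1/20*a_3 + 1/20*a_4 + 0*a_5
  a_4 = 0*a_0 + 1/4*a_1 + 3/10*a_2 + 1/10*a_3 + 0*a_4 + 7/20*a_5

Substituting a_0 = 1 and a_5 = 0, rearrange to (I - Q) a = r where r[i] = P(i -> 0):
  [9/10, -2/5, -3/20, -1/5] . (a_1, a_2, a_3, a_4) = 1/20
  [0, 11/20, -3/20, -3/20] . (a_1, a_2, a_3, a_4) = 1/5
  [-2/5, -2/5, 19/20, -1/20] . (a_1, a_2, a_3, a_4) = 1/10
  [-1/4, -3/10, -1/10, 1] . (a_1, a_2, a_3, a_4) = 0

Solving yields:
  a_1 = 7342/13961
  a_2 = 386/607
  a_3 = 8581/13961
  a_4 = 5357/13961

Starting state is 4, so the absorption probability is a_4 = 5357/13961.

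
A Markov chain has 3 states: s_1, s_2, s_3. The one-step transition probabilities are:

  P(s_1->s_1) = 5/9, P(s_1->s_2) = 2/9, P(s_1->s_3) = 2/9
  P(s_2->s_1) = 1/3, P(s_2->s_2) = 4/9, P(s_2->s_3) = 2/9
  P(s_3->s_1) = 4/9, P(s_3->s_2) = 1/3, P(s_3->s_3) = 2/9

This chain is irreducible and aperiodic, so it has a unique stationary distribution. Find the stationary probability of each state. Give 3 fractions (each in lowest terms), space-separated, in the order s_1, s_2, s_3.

Answer: 29/63 20/63 2/9

Derivation:
The stationary distribution satisfies pi = pi * P, i.e.:
  pi_s_1 = 5/9*pi_s_1 + 1/3*pi_s_2 + 4/9*pi_s_3
  pi_s_2 = 2/9*pi_s_1 + 4/9*pi_s_2 + 1/3*pi_s_3
  pi_s_3 = 2/9*pi_s_1 + 2/9*pi_s_2 + 2/9*pi_s_3
with normalization: pi_s_1 + pi_s_2 + pi_s_3 = 1.

Using the first 2 balance equations plus normalization, the linear system A*pi = b is:
  [-4/9, 1/3, 4/9] . pi = 0
  [2/9, -5/9, 1/3] . pi = 0
  [1, 1, 1] . pi = 1

Solving yields:
  pi_s_1 = 29/63
  pi_s_2 = 20/63
  pi_s_3 = 2/9

Verification (pi * P):
  29/63*5/9 + 20/63*1/3 + 2/9*4/9 = 29/63 = pi_s_1  (ok)
  29/63*2/9 + 20/63*4/9 + 2/9*1/3 = 20/63 = pi_s_2  (ok)
  29/63*2/9 + 20/63*2/9 + 2/9*2/9 = 2/9 = pi_s_3  (ok)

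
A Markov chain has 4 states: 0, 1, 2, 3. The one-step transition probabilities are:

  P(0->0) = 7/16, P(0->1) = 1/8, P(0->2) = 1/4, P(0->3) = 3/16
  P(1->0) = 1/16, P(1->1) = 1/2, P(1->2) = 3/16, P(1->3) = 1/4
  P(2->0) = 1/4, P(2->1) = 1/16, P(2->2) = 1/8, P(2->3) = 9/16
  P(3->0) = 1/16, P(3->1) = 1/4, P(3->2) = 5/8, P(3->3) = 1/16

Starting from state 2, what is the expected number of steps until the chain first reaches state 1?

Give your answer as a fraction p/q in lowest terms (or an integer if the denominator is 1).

Let h_i = expected steps to first reach 1 from state i.
Boundary: h_1 = 0.
First-step equations for the other states:
  h_0 = 1 + 7/16*h_0 + 1/8*h_1 + 1/4*h_2 + 3/16*h_3
  h_2 = 1 + 1/4*h_0 + 1/16*h_1 + 1/8*h_2 + 9/16*h_3
  h_3 = 1 + 1/16*h_0 + 1/4*h_1 + 5/8*h_2 + 1/16*h_3

Substituting h_1 = 0 and rearranging gives the linear system (I - Q) h = 1:
  [9/16, -1/4, -3/16] . (h_0, h_2, h_3) = 1
  [-1/4, 7/8, -9/16] . (h_0, h_2, h_3) = 1
  [-1/16, -5/8, 15/16] . (h_0, h_2, h_3) = 1

Solving yields:
  h_0 = 768/107
  h_2 = 784/107
  h_3 = 688/107

Starting state is 2, so the expected hitting time is h_2 = 784/107.

Answer: 784/107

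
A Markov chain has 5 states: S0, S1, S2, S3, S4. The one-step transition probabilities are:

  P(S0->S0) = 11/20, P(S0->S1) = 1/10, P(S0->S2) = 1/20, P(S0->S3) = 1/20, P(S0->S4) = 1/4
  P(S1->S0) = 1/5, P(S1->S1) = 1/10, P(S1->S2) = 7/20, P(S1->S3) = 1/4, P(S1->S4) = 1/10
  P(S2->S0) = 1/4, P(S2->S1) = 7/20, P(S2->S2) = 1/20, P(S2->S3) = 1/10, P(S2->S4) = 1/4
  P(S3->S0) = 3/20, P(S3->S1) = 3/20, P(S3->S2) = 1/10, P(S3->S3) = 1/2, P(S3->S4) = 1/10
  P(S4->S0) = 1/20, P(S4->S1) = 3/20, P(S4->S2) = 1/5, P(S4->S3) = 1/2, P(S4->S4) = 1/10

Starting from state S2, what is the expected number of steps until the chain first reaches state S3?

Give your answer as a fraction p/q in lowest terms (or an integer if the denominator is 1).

Answer: 156540/29941

Derivation:
Let h_i = expected steps to first reach S3 from state i.
Boundary: h_S3 = 0.
First-step equations for the other states:
  h_S0 = 1 + 11/20*h_S0 + 1/10*h_S1 + 1/20*h_S2 + 1/20*h_S3 + 1/4*h_S4
  h_S1 = 1 + 1/5*h_S0 + 1/10*h_S1 + 7/20*h_S2 + 1/4*h_S3 + 1/10*h_S4
  h_S2 = 1 + 1/4*h_S0 + 7/20*h_S1 + 1/20*h_S2 + 1/10*h_S3 + 1/4*h_S4
  h_S4 = 1 + 1/20*h_S0 + 3/20*h_S1 + 1/5*h_S2 + 1/2*h_S3 + 1/10*h_S4

Substituting h_S3 = 0 and rearranging gives the linear system (I - Q) h = 1:
  [9/20, -1/10, -1/20, -1/4] . (h_S0, h_S1, h_S2, h_S4) = 1
  [-1/5, 9/10, -7/20, -1/10] . (h_S0, h_S1, h_S2, h_S4) = 1
  [-1/4, -7/20, 19/20, -1/4] . (h_S0, h_S1, h_S2, h_S4) = 1
  [-1/20, -3/20, -1/5, 9/10] . (h_S0, h_S1, h_S2, h_S4) = 1

Solving yields:
  h_S0 = 172300/29941
  h_S1 = 143720/29941
  h_S2 = 156540/29941
  h_S4 = 101580/29941

Starting state is S2, so the expected hitting time is h_S2 = 156540/29941.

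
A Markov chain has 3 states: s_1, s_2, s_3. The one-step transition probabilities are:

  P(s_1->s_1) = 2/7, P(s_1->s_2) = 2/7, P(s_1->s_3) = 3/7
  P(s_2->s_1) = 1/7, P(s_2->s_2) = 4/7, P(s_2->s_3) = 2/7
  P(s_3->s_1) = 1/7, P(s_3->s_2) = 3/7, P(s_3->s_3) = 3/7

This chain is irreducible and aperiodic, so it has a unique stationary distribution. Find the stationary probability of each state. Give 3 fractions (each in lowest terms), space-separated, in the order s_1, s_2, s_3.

Answer: 1/6 17/36 13/36

Derivation:
The stationary distribution satisfies pi = pi * P, i.e.:
  pi_s_1 = 2/7*pi_s_1 + 1/7*pi_s_2 + 1/7*pi_s_3
  pi_s_2 = 2/7*pi_s_1 + 4/7*pi_s_2 + 3/7*pi_s_3
  pi_s_3 = 3/7*pi_s_1 + 2/7*pi_s_2 + 3/7*pi_s_3
with normalization: pi_s_1 + pi_s_2 + pi_s_3 = 1.

Using the first 2 balance equations plus normalization, the linear system A*pi = b is:
  [-5/7, 1/7, 1/7] . pi = 0
  [2/7, -3/7, 3/7] . pi = 0
  [1, 1, 1] . pi = 1

Solving yields:
  pi_s_1 = 1/6
  pi_s_2 = 17/36
  pi_s_3 = 13/36

Verification (pi * P):
  1/6*2/7 + 17/36*1/7 + 13/36*1/7 = 1/6 = pi_s_1  (ok)
  1/6*2/7 + 17/36*4/7 + 13/36*3/7 = 17/36 = pi_s_2  (ok)
  1/6*3/7 + 17/36*2/7 + 13/36*3/7 = 13/36 = pi_s_3  (ok)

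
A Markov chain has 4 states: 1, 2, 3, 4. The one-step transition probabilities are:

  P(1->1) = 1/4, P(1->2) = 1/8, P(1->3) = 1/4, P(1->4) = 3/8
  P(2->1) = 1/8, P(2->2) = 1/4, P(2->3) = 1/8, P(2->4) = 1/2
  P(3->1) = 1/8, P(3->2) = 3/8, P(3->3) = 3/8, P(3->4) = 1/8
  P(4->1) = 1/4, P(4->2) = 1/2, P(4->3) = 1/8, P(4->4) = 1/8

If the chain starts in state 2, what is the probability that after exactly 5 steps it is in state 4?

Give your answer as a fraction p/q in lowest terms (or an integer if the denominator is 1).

Answer: 2423/8192

Derivation:
Computing P^5 by repeated multiplication:
P^1 =
  1: [1/4, 1/8, 1/4, 3/8]
  2: [1/8, 1/4, 1/8, 1/2]
  3: [1/8, 3/8, 3/8, 1/8]
  4: [1/4, 1/2, 1/8, 1/8]
P^2 =
  1: [13/64, 11/32, 7/32, 15/64]
  2: [13/64, 3/8, 11/64, 1/4]
  3: [5/32, 5/16, 15/64, 19/64]
  4: [11/64, 17/64, 3/16, 3/8]
P^3 =
  1: [23/128, 159/512, 105/512, 39/128]
  2: [93/512, 79/256, 99/512, 81/256]
  3: [93/512, 171/512, 13/64, 9/32]
  4: [99/512, 177/512, 99/512, 137/512]
P^4 =
  1: [95/512, 1349/4096, 407/2048, 1173/4096]
  2: [767/4096, 677/2048, 803/4096, 293/1024]
  3: [749/4096, 1323/4096, 813/4096, 1211/4096]
  4: [187/1024, 649/2048, 809/4096, 1241/4096]
P^5 =
  1: [6029/32768, 331/1024, 1621/8192, 9663/32768]
  2: [6035/32768, 2643/8192, 6469/32768, 2423/8192]
  3: [757/4096, 5339/16384, 6471/32768, 9563/32768]
  4: [6085/32768, 10735/32768, 3231/16384, 4743/16384]

(P^5)[2 -> 4] = 2423/8192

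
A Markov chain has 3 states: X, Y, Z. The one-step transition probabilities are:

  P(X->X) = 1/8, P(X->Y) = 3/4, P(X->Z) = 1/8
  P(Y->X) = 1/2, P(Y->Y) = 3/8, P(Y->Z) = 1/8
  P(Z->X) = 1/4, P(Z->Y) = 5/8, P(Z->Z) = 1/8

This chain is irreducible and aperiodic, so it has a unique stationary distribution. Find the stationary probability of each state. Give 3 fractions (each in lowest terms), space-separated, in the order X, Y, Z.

The stationary distribution satisfies pi = pi * P, i.e.:
  pi_X = 1/8*pi_X + 1/2*pi_Y + 1/4*pi_Z
  pi_Y = 3/4*pi_X + 3/8*pi_Y + 5/8*pi_Z
  pi_Z = 1/8*pi_X + 1/8*pi_Y + 1/8*pi_Z
with normalization: pi_X + pi_Y + pi_Z = 1.

Using the first 2 balance equations plus normalization, the linear system A*pi = b is:
  [-7/8, 1/2, 1/4] . pi = 0
  [3/4, -5/8, 5/8] . pi = 0
  [1, 1, 1] . pi = 1

Solving yields:
  pi_X = 15/44
  pi_Y = 47/88
  pi_Z = 1/8

Verification (pi * P):
  15/44*1/8 + 47/88*1/2 + 1/8*1/4 = 15/44 = pi_X  (ok)
  15/44*3/4 + 47/88*3/8 + 1/8*5/8 = 47/88 = pi_Y  (ok)
  15/44*1/8 + 47/88*1/8 + 1/8*1/8 = 1/8 = pi_Z  (ok)

Answer: 15/44 47/88 1/8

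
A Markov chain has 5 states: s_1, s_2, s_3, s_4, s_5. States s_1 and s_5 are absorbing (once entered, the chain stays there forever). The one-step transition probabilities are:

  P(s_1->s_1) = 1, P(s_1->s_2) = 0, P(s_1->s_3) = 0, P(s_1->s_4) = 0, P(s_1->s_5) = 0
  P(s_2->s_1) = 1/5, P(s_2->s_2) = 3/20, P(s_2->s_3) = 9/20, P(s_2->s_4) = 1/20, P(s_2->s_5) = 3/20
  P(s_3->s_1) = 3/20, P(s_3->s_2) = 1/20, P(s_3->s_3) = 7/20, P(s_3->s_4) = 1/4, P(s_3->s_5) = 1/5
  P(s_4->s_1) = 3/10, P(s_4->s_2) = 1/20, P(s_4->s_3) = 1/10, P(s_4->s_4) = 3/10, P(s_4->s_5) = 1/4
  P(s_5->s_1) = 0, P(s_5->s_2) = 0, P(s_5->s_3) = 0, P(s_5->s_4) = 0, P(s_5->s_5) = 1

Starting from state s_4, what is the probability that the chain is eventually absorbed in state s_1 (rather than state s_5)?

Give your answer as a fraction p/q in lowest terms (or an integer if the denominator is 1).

Answer: 1461/2738

Derivation:
Let a_i = P(absorbed in s_1 | start in state i).
Boundary conditions: a_s_1 = 1, a_s_5 = 0.
For each transient state i, a_i = sum_j P(i->j) * a_j:
  a_s_2 = 1/5*a_s_1 + 3/20*a_s_2 + 9/20*a_s_3 + 1/20*a_s_4 + 3/20*a_s_5
  a_s_3 = 3/20*a_s_1 + 1/20*a_s_2 + 7/20*a_s_3 + 1/4*a_s_4 + 1/5*a_s_5
  a_s_4 = 3/10*a_s_1 + 1/20*a_s_2 + 1/10*a_s_3 + 3/10*a_s_4 + 1/4*a_s_5

Substituting a_s_1 = 1 and a_s_5 = 0, rearrange to (I - Q) a = r where r[i] = P(i -> s_1):
  [17/20, -9/20, -1/20] . (a_s_2, a_s_3, a_s_4) = 1/5
  [-1/20, 13/20, -1/4] . (a_s_2, a_s_3, a_s_4) = 3/20
  [-1/20, -1/10, 7/10] . (a_s_2, a_s_3, a_s_4) = 3/10

Solving yields:
  a_s_2 = 710/1369
  a_s_3 = 1303/2738
  a_s_4 = 1461/2738

Starting state is s_4, so the absorption probability is a_s_4 = 1461/2738.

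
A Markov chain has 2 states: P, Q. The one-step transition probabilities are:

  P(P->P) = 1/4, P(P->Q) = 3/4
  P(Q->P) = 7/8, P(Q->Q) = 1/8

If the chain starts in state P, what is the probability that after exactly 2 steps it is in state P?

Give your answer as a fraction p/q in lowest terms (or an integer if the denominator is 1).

Computing P^2 by repeated multiplication:
P^1 =
  P: [1/4, 3/4]
  Q: [7/8, 1/8]
P^2 =
  P: [23/32, 9/32]
  Q: [21/64, 43/64]

(P^2)[P -> P] = 23/32

Answer: 23/32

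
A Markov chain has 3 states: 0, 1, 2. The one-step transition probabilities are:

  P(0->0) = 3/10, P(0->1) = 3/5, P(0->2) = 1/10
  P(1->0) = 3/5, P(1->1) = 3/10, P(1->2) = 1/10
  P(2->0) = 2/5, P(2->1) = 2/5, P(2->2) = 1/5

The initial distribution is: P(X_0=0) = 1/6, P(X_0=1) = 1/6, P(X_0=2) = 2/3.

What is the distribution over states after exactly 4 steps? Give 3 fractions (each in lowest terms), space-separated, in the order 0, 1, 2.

Propagating the distribution step by step (d_{t+1} = d_t * P):
d_0 = (0=1/6, 1=1/6, 2=2/3)
  d_1[0] = 1/6*3/10 + 1/6*3/5 + 2/3*2/5 = 5/12
  d_1[1] = 1/6*3/5 + 1/6*3/10 + 2/3*2/5 = 5/12
  d_1[2] = 1/6*1/10 + 1/6*1/10 + 2/3*1/5 = 1/6
d_1 = (0=5/12, 1=5/12, 2=1/6)
  d_2[0] = 5/12*3/10 + 5/12*3/5 + 1/6*2/5 = 53/120
  d_2[1] = 5/12*3/5 + 5/12*3/10 + 1/6*2/5 = 53/120
  d_2[2] = 5/12*1/10 + 5/12*1/10 + 1/6*1/5 = 7/60
d_2 = (0=53/120, 1=53/120, 2=7/60)
  d_3[0] = 53/120*3/10 + 53/120*3/5 + 7/60*2/5 = 533/1200
  d_3[1] = 53/120*3/5 + 53/120*3/10 + 7/60*2/5 = 533/1200
  d_3[2] = 53/120*1/10 + 53/120*1/10 + 7/60*1/5 = 67/600
d_3 = (0=533/1200, 1=533/1200, 2=67/600)
  d_4[0] = 533/1200*3/10 + 533/1200*3/5 + 67/600*2/5 = 5333/12000
  d_4[1] = 533/1200*3/5 + 533/1200*3/10 + 67/600*2/5 = 5333/12000
  d_4[2] = 533/1200*1/10 + 533/1200*1/10 + 67/600*1/5 = 667/6000
d_4 = (0=5333/12000, 1=5333/12000, 2=667/6000)

Answer: 5333/12000 5333/12000 667/6000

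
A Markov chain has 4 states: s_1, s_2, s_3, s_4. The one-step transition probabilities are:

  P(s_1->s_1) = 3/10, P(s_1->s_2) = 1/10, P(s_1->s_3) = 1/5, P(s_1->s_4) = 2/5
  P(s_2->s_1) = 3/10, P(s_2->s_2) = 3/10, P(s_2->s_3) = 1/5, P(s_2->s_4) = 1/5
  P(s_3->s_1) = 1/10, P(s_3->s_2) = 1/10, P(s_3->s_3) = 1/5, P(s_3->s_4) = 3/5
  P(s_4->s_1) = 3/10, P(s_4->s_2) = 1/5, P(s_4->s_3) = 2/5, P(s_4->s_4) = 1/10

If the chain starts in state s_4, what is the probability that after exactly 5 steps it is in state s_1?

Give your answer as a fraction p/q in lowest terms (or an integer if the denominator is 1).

Computing P^5 by repeated multiplication:
P^1 =
  s_1: [3/10, 1/10, 1/5, 2/5]
  s_2: [3/10, 3/10, 1/5, 1/5]
  s_3: [1/10, 1/10, 1/5, 3/5]
  s_4: [3/10, 1/5, 2/5, 1/10]
P^2 =
  s_1: [13/50, 4/25, 7/25, 3/10]
  s_2: [13/50, 9/50, 6/25, 8/25]
  s_3: [13/50, 9/50, 8/25, 6/25]
  s_4: [11/50, 3/20, 11/50, 41/100]
P^3 =
  s_1: [61/250, 81/500, 13/50, 167/500]
  s_2: [63/250, 21/125, 33/125, 79/250]
  s_3: [59/250, 4/25, 31/125, 89/250]
  s_4: [32/125, 171/1000, 141/500, 291/1000]
P^4 =
  s_1: [31/125, 829/5000, 667/2500, 1597/5000]
  s_2: [309/1250, 413/2500, 329/1250, 811/2500]
  s_3: [313/1250, 419/2500, 339/1250, 777/2500]
  s_4: [609/2500, 1633/10000, 1291/5000, 3349/10000]
P^5 =
  s_1: [3083/12500, 1651/10000, 6597/25000, 16219/50000]
  s_2: [773/3125, 4137/25000, 3311/12500, 8057/25000]
  s_3: [768/3125, 823/5000, 3277/12500, 8187/25000]
  s_4: [6209/25000, 3323/20000, 13349/50000, 31851/100000]

(P^5)[s_4 -> s_1] = 6209/25000

Answer: 6209/25000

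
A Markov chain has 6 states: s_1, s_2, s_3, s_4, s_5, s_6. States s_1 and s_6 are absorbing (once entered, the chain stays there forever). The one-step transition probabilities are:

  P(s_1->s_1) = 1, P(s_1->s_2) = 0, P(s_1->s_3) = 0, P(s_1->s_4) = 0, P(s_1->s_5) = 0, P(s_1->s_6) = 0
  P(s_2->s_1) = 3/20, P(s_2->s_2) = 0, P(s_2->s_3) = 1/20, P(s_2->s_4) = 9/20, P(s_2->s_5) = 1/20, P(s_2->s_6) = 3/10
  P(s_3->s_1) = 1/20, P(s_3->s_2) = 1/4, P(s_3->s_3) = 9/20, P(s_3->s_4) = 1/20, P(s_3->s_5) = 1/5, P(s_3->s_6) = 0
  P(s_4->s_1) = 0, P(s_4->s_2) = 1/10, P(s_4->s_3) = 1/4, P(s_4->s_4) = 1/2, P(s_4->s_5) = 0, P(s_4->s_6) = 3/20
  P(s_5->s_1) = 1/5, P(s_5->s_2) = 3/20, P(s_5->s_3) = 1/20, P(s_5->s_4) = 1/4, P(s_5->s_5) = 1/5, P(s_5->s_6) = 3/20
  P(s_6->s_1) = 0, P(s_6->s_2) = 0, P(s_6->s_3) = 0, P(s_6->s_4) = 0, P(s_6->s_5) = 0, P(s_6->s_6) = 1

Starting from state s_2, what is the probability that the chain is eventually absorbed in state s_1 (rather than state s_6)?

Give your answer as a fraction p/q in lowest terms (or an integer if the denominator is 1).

Answer: 1367/4394

Derivation:
Let a_i = P(absorbed in s_1 | start in state i).
Boundary conditions: a_s_1 = 1, a_s_6 = 0.
For each transient state i, a_i = sum_j P(i->j) * a_j:
  a_s_2 = 3/20*a_s_1 + 0*a_s_2 + 1/20*a_s_3 + 9/20*a_s_4 + 1/20*a_s_5 + 3/10*a_s_6
  a_s_3 = 1/20*a_s_1 + 1/4*a_s_2 + 9/20*a_s_3 + 1/20*a_s_4 + 1/5*a_s_5 + 0*a_s_6
  a_s_4 = 0*a_s_1 + 1/10*a_s_2 + 1/4*a_s_3 + 1/2*a_s_4 + 0*a_s_5 + 3/20*a_s_6
  a_s_5 = 1/5*a_s_1 + 3/20*a_s_2 + 1/20*a_s_3 + 1/4*a_s_4 + 1/5*a_s_5 + 3/20*a_s_6

Substituting a_s_1 = 1 and a_s_6 = 0, rearrange to (I - Q) a = r where r[i] = P(i -> s_1):
  [1, -1/20, -9/20, -1/20] . (a_s_2, a_s_3, a_s_4, a_s_5) = 3/20
  [-1/4, 11/20, -1/20, -1/5] . (a_s_2, a_s_3, a_s_4, a_s_5) = 1/20
  [-1/10, -1/4, 1/2, 0] . (a_s_2, a_s_3, a_s_4, a_s_5) = 0
  [-3/20, -1/20, -1/4, 4/5] . (a_s_2, a_s_3, a_s_4, a_s_5) = 1/5

Solving yields:
  a_s_2 = 1367/4394
  a_s_3 = 4484/10985
  a_s_4 = 5851/21970
  a_s_5 = 9163/21970

Starting state is s_2, so the absorption probability is a_s_2 = 1367/4394.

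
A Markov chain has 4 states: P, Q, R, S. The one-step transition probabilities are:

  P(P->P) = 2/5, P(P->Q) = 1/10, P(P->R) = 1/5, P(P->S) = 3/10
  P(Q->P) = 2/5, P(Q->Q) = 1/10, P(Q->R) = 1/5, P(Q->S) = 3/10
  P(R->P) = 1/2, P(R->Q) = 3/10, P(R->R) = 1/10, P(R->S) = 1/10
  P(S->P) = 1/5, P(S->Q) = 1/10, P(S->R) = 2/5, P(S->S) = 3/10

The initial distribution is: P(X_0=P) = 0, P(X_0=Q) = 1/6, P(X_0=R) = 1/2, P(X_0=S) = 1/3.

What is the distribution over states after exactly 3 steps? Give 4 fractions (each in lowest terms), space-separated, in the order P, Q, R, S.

Propagating the distribution step by step (d_{t+1} = d_t * P):
d_0 = (P=0, Q=1/6, R=1/2, S=1/3)
  d_1[P] = 0*2/5 + 1/6*2/5 + 1/2*1/2 + 1/3*1/5 = 23/60
  d_1[Q] = 0*1/10 + 1/6*1/10 + 1/2*3/10 + 1/3*1/10 = 1/5
  d_1[R] = 0*1/5 + 1/6*1/5 + 1/2*1/10 + 1/3*2/5 = 13/60
  d_1[S] = 0*3/10 + 1/6*3/10 + 1/2*1/10 + 1/3*3/10 = 1/5
d_1 = (P=23/60, Q=1/5, R=13/60, S=1/5)
  d_2[P] = 23/60*2/5 + 1/5*2/5 + 13/60*1/2 + 1/5*1/5 = 229/600
  d_2[Q] = 23/60*1/10 + 1/5*1/10 + 13/60*3/10 + 1/5*1/10 = 43/300
  d_2[R] = 23/60*1/5 + 1/5*1/5 + 13/60*1/10 + 1/5*2/5 = 131/600
  d_2[S] = 23/60*3/10 + 1/5*3/10 + 13/60*1/10 + 1/5*3/10 = 77/300
d_2 = (P=229/600, Q=43/300, R=131/600, S=77/300)
  d_3[P] = 229/600*2/5 + 43/300*2/5 + 131/600*1/2 + 77/300*1/5 = 741/2000
  d_3[Q] = 229/600*1/10 + 43/300*1/10 + 131/600*3/10 + 77/300*1/10 = 431/3000
  d_3[R] = 229/600*1/5 + 43/300*1/5 + 131/600*1/10 + 77/300*2/5 = 459/2000
  d_3[S] = 229/600*3/10 + 43/300*3/10 + 131/600*1/10 + 77/300*3/10 = 769/3000
d_3 = (P=741/2000, Q=431/3000, R=459/2000, S=769/3000)

Answer: 741/2000 431/3000 459/2000 769/3000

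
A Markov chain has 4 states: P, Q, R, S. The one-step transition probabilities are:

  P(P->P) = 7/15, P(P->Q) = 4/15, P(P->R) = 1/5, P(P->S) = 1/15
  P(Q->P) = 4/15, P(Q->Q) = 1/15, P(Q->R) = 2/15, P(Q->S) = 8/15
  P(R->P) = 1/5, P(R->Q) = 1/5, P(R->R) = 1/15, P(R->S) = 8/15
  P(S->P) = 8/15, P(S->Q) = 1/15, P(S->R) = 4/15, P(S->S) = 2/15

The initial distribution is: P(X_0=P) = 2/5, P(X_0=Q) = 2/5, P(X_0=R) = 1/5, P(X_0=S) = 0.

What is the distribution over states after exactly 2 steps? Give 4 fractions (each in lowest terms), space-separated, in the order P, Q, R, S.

Answer: 52/125 172/1125 24/125 269/1125

Derivation:
Propagating the distribution step by step (d_{t+1} = d_t * P):
d_0 = (P=2/5, Q=2/5, R=1/5, S=0)
  d_1[P] = 2/5*7/15 + 2/5*4/15 + 1/5*1/5 + 0*8/15 = 1/3
  d_1[Q] = 2/5*4/15 + 2/5*1/15 + 1/5*1/5 + 0*1/15 = 13/75
  d_1[R] = 2/5*1/5 + 2/5*2/15 + 1/5*1/15 + 0*4/15 = 11/75
  d_1[S] = 2/5*1/15 + 2/5*8/15 + 1/5*8/15 + 0*2/15 = 26/75
d_1 = (P=1/3, Q=13/75, R=11/75, S=26/75)
  d_2[P] = 1/3*7/15 + 13/75*4/15 + 11/75*1/5 + 26/75*8/15 = 52/125
  d_2[Q] = 1/3*4/15 + 13/75*1/15 + 11/75*1/5 + 26/75*1/15 = 172/1125
  d_2[R] = 1/3*1/5 + 13/75*2/15 + 11/75*1/15 + 26/75*4/15 = 24/125
  d_2[S] = 1/3*1/15 + 13/75*8/15 + 11/75*8/15 + 26/75*2/15 = 269/1125
d_2 = (P=52/125, Q=172/1125, R=24/125, S=269/1125)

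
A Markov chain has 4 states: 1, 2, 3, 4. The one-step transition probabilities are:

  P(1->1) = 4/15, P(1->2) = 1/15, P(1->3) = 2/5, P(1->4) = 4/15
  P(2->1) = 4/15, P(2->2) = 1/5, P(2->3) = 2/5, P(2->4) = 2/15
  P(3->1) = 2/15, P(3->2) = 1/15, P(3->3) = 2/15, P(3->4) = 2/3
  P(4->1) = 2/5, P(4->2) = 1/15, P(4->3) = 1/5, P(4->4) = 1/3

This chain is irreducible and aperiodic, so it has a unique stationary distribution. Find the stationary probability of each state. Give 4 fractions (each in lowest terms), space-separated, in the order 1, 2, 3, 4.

The stationary distribution satisfies pi = pi * P, i.e.:
  pi_1 = 4/15*pi_1 + 4/15*pi_2 + 2/15*pi_3 + 2/5*pi_4
  pi_2 = 1/15*pi_1 + 1/5*pi_2 + 1/15*pi_3 + 1/15*pi_4
  pi_3 = 2/5*pi_1 + 2/5*pi_2 + 2/15*pi_3 + 1/5*pi_4
  pi_4 = 4/15*pi_1 + 2/15*pi_2 + 2/3*pi_3 + 1/3*pi_4
with normalization: pi_1 + pi_2 + pi_3 + pi_4 = 1.

Using the first 3 balance equations plus normalization, the linear system A*pi = b is:
  [-11/15, 4/15, 2/15, 2/5] . pi = 0
  [1/15, -4/5, 1/15, 1/15] . pi = 0
  [2/5, 2/5, -13/15, 1/5] . pi = 0
  [1, 1, 1, 1] . pi = 1

Solving yields:
  pi_1 = 262/923
  pi_2 = 1/13
  pi_3 = 471/1846
  pi_4 = 709/1846

Verification (pi * P):
  262/923*4/15 + 1/13*4/15 + 471/1846*2/15 + 709/1846*2/5 = 262/923 = pi_1  (ok)
  262/923*1/15 + 1/13*1/5 + 471/1846*1/15 + 709/1846*1/15 = 1/13 = pi_2  (ok)
  262/923*2/5 + 1/13*2/5 + 471/1846*2/15 + 709/1846*1/5 = 471/1846 = pi_3  (ok)
  262/923*4/15 + 1/13*2/15 + 471/1846*2/3 + 709/1846*1/3 = 709/1846 = pi_4  (ok)

Answer: 262/923 1/13 471/1846 709/1846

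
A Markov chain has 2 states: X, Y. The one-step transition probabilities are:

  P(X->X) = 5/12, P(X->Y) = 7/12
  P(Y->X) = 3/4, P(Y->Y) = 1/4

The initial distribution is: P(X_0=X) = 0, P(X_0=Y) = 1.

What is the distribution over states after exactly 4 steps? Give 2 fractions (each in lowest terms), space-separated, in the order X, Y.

Answer: 5/9 4/9

Derivation:
Propagating the distribution step by step (d_{t+1} = d_t * P):
d_0 = (X=0, Y=1)
  d_1[X] = 0*5/12 + 1*3/4 = 3/4
  d_1[Y] = 0*7/12 + 1*1/4 = 1/4
d_1 = (X=3/4, Y=1/4)
  d_2[X] = 3/4*5/12 + 1/4*3/4 = 1/2
  d_2[Y] = 3/4*7/12 + 1/4*1/4 = 1/2
d_2 = (X=1/2, Y=1/2)
  d_3[X] = 1/2*5/12 + 1/2*3/4 = 7/12
  d_3[Y] = 1/2*7/12 + 1/2*1/4 = 5/12
d_3 = (X=7/12, Y=5/12)
  d_4[X] = 7/12*5/12 + 5/12*3/4 = 5/9
  d_4[Y] = 7/12*7/12 + 5/12*1/4 = 4/9
d_4 = (X=5/9, Y=4/9)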